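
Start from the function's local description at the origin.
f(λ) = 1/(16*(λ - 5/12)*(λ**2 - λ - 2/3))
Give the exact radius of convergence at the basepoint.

The radius of convergence is 5/12.

Denominator factor (λ - 5/12): pole of order 1 at 5/12, modulus 5/12.
Denominator factor (λ**2 - λ - 2/3): discriminant 11/3, real irrational roots 1/2 + (1/6)*sqrt(33) and 1/2 - (1/6)*sqrt(33); poles of order 1, moduli 1/2 + (1/6)*sqrt(33) and -1/2 + (1/6)*sqrt(33).
The radius of convergence is the smallest modulus among the singular points: 5/12.


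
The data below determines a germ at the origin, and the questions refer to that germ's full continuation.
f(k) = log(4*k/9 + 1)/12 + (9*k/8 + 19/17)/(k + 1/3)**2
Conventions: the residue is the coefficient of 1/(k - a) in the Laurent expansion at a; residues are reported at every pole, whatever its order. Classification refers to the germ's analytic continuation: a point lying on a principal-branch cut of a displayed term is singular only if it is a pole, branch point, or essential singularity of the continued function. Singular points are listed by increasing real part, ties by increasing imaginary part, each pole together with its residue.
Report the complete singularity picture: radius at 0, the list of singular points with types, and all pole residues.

Denominator factor (k + 1/3)^2: pole of order 2 at -1/3, modulus 1/3.
Branch term (1/12)*log(1 - k/(-9/4)): its argument vanishes at k = -9/4, a logarithmic branch point, modulus 9/4.
The radius of convergence is the smallest modulus among the singular points: 1/3.
The branch term is analytic at -1/3 and contributes nothing to the residue; only the rational part matters.
At the order-2 pole -1/3 set g(k) = (k - (-1/3))^2*(rational part) = 9*k/8 + 19/17.
Order-2 pole: residue = g'(a); g'(-1/3) = 9/8, so the residue is 9/8.
List the singular points by increasing real part (a conjugate pair: the negative imaginary part first).

Radius of convergence at 0: 1/3.
At -9/4: a logarithmic branch point.
At -1/3: a pole of order 2; residue 9/8.


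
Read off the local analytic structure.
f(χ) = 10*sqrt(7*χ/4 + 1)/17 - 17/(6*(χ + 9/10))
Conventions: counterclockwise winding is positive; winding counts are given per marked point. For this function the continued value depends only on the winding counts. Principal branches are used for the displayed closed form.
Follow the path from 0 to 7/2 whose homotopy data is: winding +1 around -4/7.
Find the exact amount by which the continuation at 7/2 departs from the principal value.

Continued minus principal equals -(5/17)*sqrt(114).

The rational part is single-valued and drops out of the difference; each branch term changes only by its own monodromy.
(10/17)*sqrt(1 - χ/(-4/7)): winding +1 is odd, the square root flips sign, contributing -2*(10/17)*sqrt(1 - (7/2)/(-4/7)) = -2*(10/17)*sqrt(57/8) = -(5/17)*sqrt(114).
Summing the contributions at χ = 7/2 gives -(5/17)*sqrt(114).


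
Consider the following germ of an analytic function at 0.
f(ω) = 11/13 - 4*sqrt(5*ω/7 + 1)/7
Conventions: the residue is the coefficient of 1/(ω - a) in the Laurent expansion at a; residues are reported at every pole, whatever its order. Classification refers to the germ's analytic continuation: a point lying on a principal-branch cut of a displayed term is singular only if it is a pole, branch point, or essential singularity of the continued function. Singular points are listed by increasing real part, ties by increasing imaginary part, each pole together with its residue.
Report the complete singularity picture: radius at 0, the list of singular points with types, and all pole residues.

Branch term (-4/7)*sqrt(1 - ω/(-7/5)): its argument vanishes at ω = -7/5, a square-root branch point, modulus 7/5.
The radius of convergence is the smallest modulus among the singular points: 7/5.

Radius of convergence at 0: 7/5.
At -7/5: an algebraic (square-root) branch point.


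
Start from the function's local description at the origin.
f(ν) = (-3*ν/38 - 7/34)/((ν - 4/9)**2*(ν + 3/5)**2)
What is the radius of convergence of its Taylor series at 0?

The radius of convergence is 4/9.

Denominator factor (ν - 4/9)^2: pole of order 2 at 4/9, modulus 4/9.
Denominator factor (ν + 3/5)^2: pole of order 2 at -3/5, modulus 3/5.
The radius of convergence is the smallest modulus among the singular points: 4/9.


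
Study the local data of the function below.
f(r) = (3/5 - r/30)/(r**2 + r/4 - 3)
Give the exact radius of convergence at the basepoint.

Denominator factor (r**2 + r/4 - 3): discriminant 193/16, real irrational roots -1/8 + (1/8)*sqrt(193) and -1/8 - (1/8)*sqrt(193); poles of order 1, moduli -1/8 + (1/8)*sqrt(193) and 1/8 + (1/8)*sqrt(193).
The radius of convergence is the smallest modulus among the singular points: -1/8 + (1/8)*sqrt(193).

The radius of convergence is -1/8 + (1/8)*sqrt(193).


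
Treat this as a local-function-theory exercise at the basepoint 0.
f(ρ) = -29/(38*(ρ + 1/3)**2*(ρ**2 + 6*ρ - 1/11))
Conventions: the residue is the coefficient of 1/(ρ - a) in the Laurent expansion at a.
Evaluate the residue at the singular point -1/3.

The residue is 94743/91238.

At the order-2 pole -1/3 set g(ρ) = (ρ - (-1/3))^2*f(ρ) = -29/(38*(ρ**2 + 6*ρ - 1/11)).
Order-2 pole: residue = g'(a); g'(-1/3) = 94743/91238, so the residue is 94743/91238.


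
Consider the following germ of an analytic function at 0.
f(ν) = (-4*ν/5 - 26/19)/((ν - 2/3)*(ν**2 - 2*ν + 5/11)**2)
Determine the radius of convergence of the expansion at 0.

Denominator factor (ν**2 - 2*ν + 5/11)^2: discriminant 24/11, real irrational roots 1 + (1/11)*sqrt(66) and 1 - (1/11)*sqrt(66); poles of order 2, moduli 1 + (1/11)*sqrt(66) and 1 - (1/11)*sqrt(66).
Denominator factor (ν - 2/3): pole of order 1 at 2/3, modulus 2/3.
The radius of convergence is the smallest modulus among the singular points: 1 - (1/11)*sqrt(66).

The radius of convergence is 1 - (1/11)*sqrt(66).


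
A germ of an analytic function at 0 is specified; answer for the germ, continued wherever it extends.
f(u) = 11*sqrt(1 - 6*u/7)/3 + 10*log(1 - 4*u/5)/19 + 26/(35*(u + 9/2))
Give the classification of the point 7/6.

The term (11/3)*sqrt(1 - u/(7/6)) has argument 1 - 7/6/(7/6) = 0 at 7/6: a square-root (algebraic, two-sheeted) branch point; the remaining terms are analytic or single-valued there.

The point is an algebraic (square-root) branch point.


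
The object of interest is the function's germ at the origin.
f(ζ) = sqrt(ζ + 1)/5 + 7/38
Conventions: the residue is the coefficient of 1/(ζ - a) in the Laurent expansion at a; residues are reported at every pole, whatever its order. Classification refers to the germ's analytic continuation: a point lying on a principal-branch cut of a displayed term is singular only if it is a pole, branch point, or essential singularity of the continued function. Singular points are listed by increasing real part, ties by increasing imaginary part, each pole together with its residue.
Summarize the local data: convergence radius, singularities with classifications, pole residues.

Branch term (1/5)*sqrt(1 - ζ/(-1)): its argument vanishes at ζ = -1, a square-root branch point, modulus 1.
The radius of convergence is the smallest modulus among the singular points: 1.

Radius of convergence at 0: 1.
At -1: an algebraic (square-root) branch point.


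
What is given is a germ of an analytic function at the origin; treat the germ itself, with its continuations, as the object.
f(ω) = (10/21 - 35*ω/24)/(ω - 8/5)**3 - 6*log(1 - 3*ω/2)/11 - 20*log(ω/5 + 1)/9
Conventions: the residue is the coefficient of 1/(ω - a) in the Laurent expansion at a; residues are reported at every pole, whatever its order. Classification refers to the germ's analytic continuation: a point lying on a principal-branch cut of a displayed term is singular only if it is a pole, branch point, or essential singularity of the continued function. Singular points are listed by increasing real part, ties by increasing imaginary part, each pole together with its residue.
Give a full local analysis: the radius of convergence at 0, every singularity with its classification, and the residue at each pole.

Denominator factor (ω - 8/5)^3: pole of order 3 at 8/5, modulus 8/5.
Branch term (-20/9)*log(1 - ω/(-5)): its argument vanishes at ω = -5, a logarithmic branch point, modulus 5.
Branch term (-6/11)*log(1 - ω/(2/3)): its argument vanishes at ω = 2/3, a logarithmic branch point, modulus 2/3.
The radius of convergence is the smallest modulus among the singular points: 2/3.
The branch terms are analytic at 8/5 and contribute nothing to the residue; only the rational part matters.
At the order-3 pole 8/5 set g(ω) = (ω - (8/5))^3*(rational part) = 10/21 - 35*ω/24.
Order-3 pole: residue = g''(a)/2; g''(8/5) = 0, so the residue is 0.
List the singular points by increasing real part (a conjugate pair: the negative imaginary part first).

Radius of convergence at 0: 2/3.
At -5: a logarithmic branch point.
At 2/3: a logarithmic branch point.
At 8/5: a pole of order 3; residue 0.


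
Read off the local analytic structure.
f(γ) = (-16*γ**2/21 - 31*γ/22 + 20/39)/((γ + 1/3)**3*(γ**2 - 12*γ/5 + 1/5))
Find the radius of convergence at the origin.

Denominator factor (γ + 1/3)^3: pole of order 3 at -1/3, modulus 1/3.
Denominator factor (γ**2 - 12*γ/5 + 1/5): discriminant 124/25, real irrational roots 6/5 + (1/5)*sqrt(31) and 6/5 - (1/5)*sqrt(31); poles of order 1, moduli 6/5 + (1/5)*sqrt(31) and 6/5 - (1/5)*sqrt(31).
The radius of convergence is the smallest modulus among the singular points: 6/5 - (1/5)*sqrt(31).

The radius of convergence is 6/5 - (1/5)*sqrt(31).


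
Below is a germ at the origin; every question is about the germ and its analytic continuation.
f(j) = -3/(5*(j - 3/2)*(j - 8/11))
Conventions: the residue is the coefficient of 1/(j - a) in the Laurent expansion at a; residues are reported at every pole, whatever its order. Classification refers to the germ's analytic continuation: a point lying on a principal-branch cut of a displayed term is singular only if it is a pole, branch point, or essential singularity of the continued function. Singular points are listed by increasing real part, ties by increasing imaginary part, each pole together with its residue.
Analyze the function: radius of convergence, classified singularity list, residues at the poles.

Radius of convergence at 0: 8/11.
At 8/11: a pole of order 1; residue 66/85.
At 3/2: a pole of order 1; residue -66/85.

Denominator factor (j - 8/11): pole of order 1 at 8/11, modulus 8/11.
Denominator factor (j - 3/2): pole of order 1 at 3/2, modulus 3/2.
The radius of convergence is the smallest modulus among the singular points: 8/11.
At the order-1 pole 8/11 set g(j) = (j - (8/11))*f(j) = -3/(5*(j - 3/2)).
Simple pole: residue = g(a) at a = 8/11, which is 66/85.
At the order-1 pole 3/2 set g(j) = (j - (3/2))*f(j) = -3/(5*(j - 8/11)).
Simple pole: residue = g(a) at a = 3/2, which is -66/85.
List the singular points by increasing real part (a conjugate pair: the negative imaginary part first).


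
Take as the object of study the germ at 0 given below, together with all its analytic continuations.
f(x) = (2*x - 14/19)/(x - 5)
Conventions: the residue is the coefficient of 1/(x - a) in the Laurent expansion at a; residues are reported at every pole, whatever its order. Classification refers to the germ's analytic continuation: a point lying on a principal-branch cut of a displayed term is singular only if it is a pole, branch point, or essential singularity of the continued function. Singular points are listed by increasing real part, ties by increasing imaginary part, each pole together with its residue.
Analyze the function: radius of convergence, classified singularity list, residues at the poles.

Radius of convergence at 0: 5.
At 5: a pole of order 1; residue 176/19.

Denominator factor (x - 5): pole of order 1 at 5, modulus 5.
The radius of convergence is the smallest modulus among the singular points: 5.
At the order-1 pole 5 set g(x) = (x - (5))*f(x) = 2*x - 14/19.
Simple pole: residue = g(a) at a = 5, which is 176/19.


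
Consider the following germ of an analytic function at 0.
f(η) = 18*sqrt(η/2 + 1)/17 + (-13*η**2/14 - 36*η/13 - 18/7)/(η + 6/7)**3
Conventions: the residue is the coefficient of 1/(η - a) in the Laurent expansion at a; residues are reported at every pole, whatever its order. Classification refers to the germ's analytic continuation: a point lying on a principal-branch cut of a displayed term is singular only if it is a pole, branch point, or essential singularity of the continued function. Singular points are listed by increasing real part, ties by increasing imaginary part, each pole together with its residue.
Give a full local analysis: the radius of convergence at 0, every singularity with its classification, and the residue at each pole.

Denominator factor (η + 6/7)^3: pole of order 3 at -6/7, modulus 6/7.
Branch term (18/17)*sqrt(1 - η/(-2)): its argument vanishes at η = -2, a square-root branch point, modulus 2.
The radius of convergence is the smallest modulus among the singular points: 6/7.
The branch term is analytic at -6/7 and contributes nothing to the residue; only the rational part matters.
At the order-3 pole -6/7 set g(η) = (η - (-6/7))^3*(rational part) = -13*η**2/14 - 36*η/13 - 18/7.
Order-3 pole: residue = g''(a)/2; g''(-6/7) = -13/7, so the residue is -13/14.
List the singular points by increasing real part (a conjugate pair: the negative imaginary part first).

Radius of convergence at 0: 6/7.
At -2: an algebraic (square-root) branch point.
At -6/7: a pole of order 3; residue -13/14.


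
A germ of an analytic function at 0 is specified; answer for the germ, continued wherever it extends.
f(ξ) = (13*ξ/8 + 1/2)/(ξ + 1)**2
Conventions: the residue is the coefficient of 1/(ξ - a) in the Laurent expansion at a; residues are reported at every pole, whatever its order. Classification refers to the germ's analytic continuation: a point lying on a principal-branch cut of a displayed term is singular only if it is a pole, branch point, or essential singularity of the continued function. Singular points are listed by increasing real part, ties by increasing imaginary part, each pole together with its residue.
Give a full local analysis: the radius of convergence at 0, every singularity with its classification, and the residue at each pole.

Radius of convergence at 0: 1.
At -1: a pole of order 2; residue 13/8.

Denominator factor (ξ + 1)^2: pole of order 2 at -1, modulus 1.
The radius of convergence is the smallest modulus among the singular points: 1.
At the order-2 pole -1 set g(ξ) = (ξ - (-1))^2*f(ξ) = 13*ξ/8 + 1/2.
Order-2 pole: residue = g'(a); g'(-1) = 13/8, so the residue is 13/8.


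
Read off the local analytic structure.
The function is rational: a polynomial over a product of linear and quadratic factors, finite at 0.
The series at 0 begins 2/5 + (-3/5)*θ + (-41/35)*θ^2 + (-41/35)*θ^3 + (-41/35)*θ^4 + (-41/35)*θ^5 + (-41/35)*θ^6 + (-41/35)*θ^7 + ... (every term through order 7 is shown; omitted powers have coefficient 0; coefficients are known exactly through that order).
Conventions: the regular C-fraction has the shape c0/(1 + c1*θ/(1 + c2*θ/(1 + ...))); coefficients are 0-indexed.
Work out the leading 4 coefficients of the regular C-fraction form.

The regular C-fraction coefficients are [2/5, 3/2, -145/42, 328/609].

Taylor coefficients (read off): a_0 = 2/5, a_1 = -3/5, a_2 = -41/35, a_3 = -41/35.
c0 = a_0 = 2/5. Peel one level at a time: if S = 1 + c*θ/S' with S'(0) = 1, then c is the θ-coefficient of S and S' = c*θ/(S - 1).
S_1 = c0/f = 1 + (3/2)*θ + (145/28)*θ^2 + ...; c1 = 3/2.
S_2 = c1*θ/(S_1 - 1) = 1 + (-145/42)*θ + (820/441)*θ^2 + ...; c2 = -145/42.
S_3 = c2*θ/(S_2 - 1) = 1 + (328/609)*θ + ...; c3 = 328/609.


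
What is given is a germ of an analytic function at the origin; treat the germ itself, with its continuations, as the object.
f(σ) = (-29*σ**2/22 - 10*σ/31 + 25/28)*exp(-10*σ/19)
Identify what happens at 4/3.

The point is a regular point.

There is no denominator, hence no pole anywhere.
The factor exp(-10*σ/19) is entire.
So the germ continues analytically to 4/3.


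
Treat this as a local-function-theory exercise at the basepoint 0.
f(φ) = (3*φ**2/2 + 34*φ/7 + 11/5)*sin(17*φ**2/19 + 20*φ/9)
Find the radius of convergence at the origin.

The factor sin(17*φ**2/19 + 20*φ/9) is entire and contributes no finite singular point.
The polynomial part has no poles.
No finite singular points: the Taylor series at 0 converges everywhere.

The radius of convergence is infinite.


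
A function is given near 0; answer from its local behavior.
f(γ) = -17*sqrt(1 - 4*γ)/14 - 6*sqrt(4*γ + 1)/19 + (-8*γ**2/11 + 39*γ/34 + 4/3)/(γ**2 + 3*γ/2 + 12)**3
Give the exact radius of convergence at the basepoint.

The radius of convergence is 1/4.

Denominator factor (γ**2 + 3*γ/2 + 12)^3: discriminant -183/4, complex-conjugate roots (-3/4) + ((1/4)*sqrt(183))*i and (-3/4) - ((1/4)*sqrt(183))*i; poles of order 3, moduli (2)*sqrt(3) and (2)*sqrt(3).
Branch term (-6/19)*sqrt(1 - γ/(-1/4)): its argument vanishes at γ = -1/4, a square-root branch point, modulus 1/4.
Branch term (-17/14)*sqrt(1 - γ/(1/4)): its argument vanishes at γ = 1/4, a square-root branch point, modulus 1/4.
The radius of convergence is the smallest modulus among the singular points: 1/4.


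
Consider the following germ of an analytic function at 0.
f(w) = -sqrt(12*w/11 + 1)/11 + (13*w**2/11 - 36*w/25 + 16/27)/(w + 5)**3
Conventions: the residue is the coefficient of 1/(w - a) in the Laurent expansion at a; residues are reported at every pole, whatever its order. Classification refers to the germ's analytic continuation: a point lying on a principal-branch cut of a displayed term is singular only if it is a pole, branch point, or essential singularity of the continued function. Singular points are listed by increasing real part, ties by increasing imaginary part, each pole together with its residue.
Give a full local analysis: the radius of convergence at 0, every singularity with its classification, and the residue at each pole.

Radius of convergence at 0: 11/12.
At -5: a pole of order 3; residue 13/11.
At -11/12: an algebraic (square-root) branch point.

Denominator factor (w + 5)^3: pole of order 3 at -5, modulus 5.
Branch term (-1/11)*sqrt(1 - w/(-11/12)): its argument vanishes at w = -11/12, a square-root branch point, modulus 11/12.
The radius of convergence is the smallest modulus among the singular points: 11/12.
The branch term is analytic at -5 and contributes nothing to the residue; only the rational part matters.
At the order-3 pole -5 set g(w) = (w - (-5))^3*(rational part) = 13*w**2/11 - 36*w/25 + 16/27.
Order-3 pole: residue = g''(a)/2; g''(-5) = 26/11, so the residue is 13/11.
List the singular points by increasing real part (a conjugate pair: the negative imaginary part first).


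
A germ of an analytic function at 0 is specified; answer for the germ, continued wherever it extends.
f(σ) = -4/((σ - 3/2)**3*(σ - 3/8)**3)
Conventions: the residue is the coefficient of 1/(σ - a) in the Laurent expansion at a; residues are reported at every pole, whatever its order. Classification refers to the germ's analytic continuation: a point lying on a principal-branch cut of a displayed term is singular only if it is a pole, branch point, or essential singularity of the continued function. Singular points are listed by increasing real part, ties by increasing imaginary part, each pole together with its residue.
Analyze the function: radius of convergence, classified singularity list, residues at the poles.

Radius of convergence at 0: 3/8.
At 3/8: a pole of order 3; residue 262144/19683.
At 3/2: a pole of order 3; residue -262144/19683.

Denominator factor (σ - 3/2)^3: pole of order 3 at 3/2, modulus 3/2.
Denominator factor (σ - 3/8)^3: pole of order 3 at 3/8, modulus 3/8.
The radius of convergence is the smallest modulus among the singular points: 3/8.
At the order-3 pole 3/8 set g(σ) = (σ - (3/8))^3*f(σ) = -4/(σ - 3/2)**3.
Order-3 pole: residue = g''(a)/2; g''(3/8) = 524288/19683, so the residue is 262144/19683.
At the order-3 pole 3/2 set g(σ) = (σ - (3/2))^3*f(σ) = -4/(σ - 3/8)**3.
Order-3 pole: residue = g''(a)/2; g''(3/2) = -524288/19683, so the residue is -262144/19683.
List the singular points by increasing real part (a conjugate pair: the negative imaginary part first).


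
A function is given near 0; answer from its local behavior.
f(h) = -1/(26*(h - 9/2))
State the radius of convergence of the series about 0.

Denominator factor (h - 9/2): pole of order 1 at 9/2, modulus 9/2.
The radius of convergence is the smallest modulus among the singular points: 9/2.

The radius of convergence is 9/2.


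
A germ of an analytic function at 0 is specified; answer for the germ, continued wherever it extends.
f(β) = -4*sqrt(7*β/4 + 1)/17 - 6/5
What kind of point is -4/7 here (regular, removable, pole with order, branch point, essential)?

The term (-4/17)*sqrt(1 - β/(-4/7)) has argument 1 - -4/7/(-4/7) = 0 at -4/7: a square-root (algebraic, two-sheeted) branch point; the remaining terms are analytic or single-valued there.

The point is an algebraic (square-root) branch point.


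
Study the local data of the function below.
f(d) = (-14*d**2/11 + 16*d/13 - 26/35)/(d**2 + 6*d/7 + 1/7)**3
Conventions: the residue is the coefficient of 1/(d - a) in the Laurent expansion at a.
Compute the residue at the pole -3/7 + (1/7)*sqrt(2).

The factor d**2 + 6*d/7 + 1/7 splits as (d - a)(d - a') with a = -3/7 + (1/7)*sqrt(2), a' = -3/7 - (1/7)*sqrt(2). At the order-3 pole a set g(d) = (d - a)^3*f(d) = [-14*d**2/11 + 16*d/13 - 26/35] / (d - a')^3.
Order-3 pole: residue = g''(a)/2; g''(-3/7 + (1/7)*sqrt(2)) = -(13399981/11440)*sqrt(2), so the residue is -(13399981/22880)*sqrt(2).

The residue is -(13399981/22880)*sqrt(2).


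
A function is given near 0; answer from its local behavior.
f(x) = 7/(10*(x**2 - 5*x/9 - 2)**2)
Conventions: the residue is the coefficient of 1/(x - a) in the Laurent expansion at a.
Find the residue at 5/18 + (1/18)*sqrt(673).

The factor x**2 - 5*x/9 - 2 splits as (x - a)(x - a') with a = 5/18 + (1/18)*sqrt(673), a' = 5/18 - (1/18)*sqrt(673). At the order-2 pole a set g(x) = (x - a)^2*f(x) = [7/10] / (x - a')^2.
Order-2 pole: residue = g'(a); g'(5/18 + (1/18)*sqrt(673)) = -(5103/2264645)*sqrt(673), so the residue is -(5103/2264645)*sqrt(673).

The residue is -(5103/2264645)*sqrt(673).


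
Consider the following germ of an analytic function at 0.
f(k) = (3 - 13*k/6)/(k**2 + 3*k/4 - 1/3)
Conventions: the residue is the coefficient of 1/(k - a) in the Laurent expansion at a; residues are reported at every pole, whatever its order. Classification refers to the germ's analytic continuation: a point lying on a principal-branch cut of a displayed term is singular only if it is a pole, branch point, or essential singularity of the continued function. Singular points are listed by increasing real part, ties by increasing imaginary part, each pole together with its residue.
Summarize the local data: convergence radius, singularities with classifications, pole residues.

Denominator factor (k**2 + 3*k/4 - 1/3): discriminant 91/48, real irrational roots -3/8 + (1/24)*sqrt(273) and -3/8 - (1/24)*sqrt(273); poles of order 1, moduli -3/8 + (1/24)*sqrt(273) and 3/8 + (1/24)*sqrt(273).
The radius of convergence is the smallest modulus among the singular points: -3/8 + (1/24)*sqrt(273).
The factor k**2 + 3*k/4 - 1/3 splits as (k - a)(k - a') with a = -3/8 - (1/24)*sqrt(273), a' = -3/8 + (1/24)*sqrt(273). At the order-1 pole a set g(k) = (k - a)*f(k) = [3 - 13*k/6] / (k - a').
Simple pole: residue = g(a) at a = -3/8 - (1/24)*sqrt(273), which is -13/12 - (61/364)*sqrt(273).
The factor k**2 + 3*k/4 - 1/3 splits as (k - a)(k - a') with a = -3/8 + (1/24)*sqrt(273), a' = -3/8 - (1/24)*sqrt(273). At the order-1 pole a set g(k) = (k - a)*f(k) = [3 - 13*k/6] / (k - a').
Simple pole: residue = g(a) at a = -3/8 + (1/24)*sqrt(273), which is -13/12 + (61/364)*sqrt(273).
List the singular points by increasing real part (a conjugate pair: the negative imaginary part first).

Radius of convergence at 0: -3/8 + (1/24)*sqrt(273).
At -3/8 - (1/24)*sqrt(273): a pole of order 1; residue -13/12 - (61/364)*sqrt(273).
At -3/8 + (1/24)*sqrt(273): a pole of order 1; residue -13/12 + (61/364)*sqrt(273).


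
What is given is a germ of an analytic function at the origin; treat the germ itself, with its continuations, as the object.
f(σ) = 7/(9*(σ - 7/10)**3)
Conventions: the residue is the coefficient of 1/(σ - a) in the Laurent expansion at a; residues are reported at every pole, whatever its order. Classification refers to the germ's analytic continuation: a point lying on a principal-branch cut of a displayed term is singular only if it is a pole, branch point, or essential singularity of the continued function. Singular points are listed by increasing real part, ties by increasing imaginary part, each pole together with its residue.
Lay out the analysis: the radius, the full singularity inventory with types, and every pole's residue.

Denominator factor (σ - 7/10)^3: pole of order 3 at 7/10, modulus 7/10.
The radius of convergence is the smallest modulus among the singular points: 7/10.
At the order-3 pole 7/10 set g(σ) = (σ - (7/10))^3*f(σ) = 7/9.
Order-3 pole: residue = g''(a)/2; g''(7/10) = 0, so the residue is 0.

Radius of convergence at 0: 7/10.
At 7/10: a pole of order 3; residue 0.


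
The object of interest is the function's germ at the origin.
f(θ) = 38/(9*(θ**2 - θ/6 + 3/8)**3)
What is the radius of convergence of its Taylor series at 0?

Denominator factor (θ**2 - θ/6 + 3/8)^3: discriminant -53/36, complex-conjugate roots (1/12) + ((1/12)*sqrt(53))*i and (1/12) - ((1/12)*sqrt(53))*i; poles of order 3, moduli (1/4)*sqrt(6) and (1/4)*sqrt(6).
The radius of convergence is the smallest modulus among the singular points: (1/4)*sqrt(6).

The radius of convergence is (1/4)*sqrt(6).


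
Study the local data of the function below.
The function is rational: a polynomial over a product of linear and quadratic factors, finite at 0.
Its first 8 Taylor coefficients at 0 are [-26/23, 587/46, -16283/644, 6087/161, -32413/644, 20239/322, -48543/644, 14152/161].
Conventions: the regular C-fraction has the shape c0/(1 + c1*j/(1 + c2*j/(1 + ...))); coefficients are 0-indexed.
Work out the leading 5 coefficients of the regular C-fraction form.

The regular C-fraction coefficients are [-26/23, 587/52, -1988625/213668, 33822997/326850405, -13501/159090].

Taylor coefficients (read off): a_0 = -26/23, a_1 = 587/46, a_2 = -16283/644, a_3 = 6087/161, a_4 = -32413/644.
c0 = a_0 = -26/23. Peel one level at a time: if S = 1 + c*j/S' with S'(0) = 1, then c is the j-coefficient of S and S' = c*j/(S - 1).
S_1 = c0/f = 1 + (587/52)*j + (1988625/18928)*j^2 + ...; c1 = 587/52.
S_2 = c1*j/(S_1 - 1) = 1 + (-1988625/213668)*j + (65044225/67535524)*j^2 + ...; c2 = -1988625/213668.
S_3 = c2*j/(S_2 - 1) = 1 + (33822997/326850405)*j + (777928931/88583698350)*j^2 + ...; c3 = 33822997/326850405.
S_4 = c3*j/(S_3 - 1) = 1 + (-13501/159090)*j + ...; c4 = -13501/159090.


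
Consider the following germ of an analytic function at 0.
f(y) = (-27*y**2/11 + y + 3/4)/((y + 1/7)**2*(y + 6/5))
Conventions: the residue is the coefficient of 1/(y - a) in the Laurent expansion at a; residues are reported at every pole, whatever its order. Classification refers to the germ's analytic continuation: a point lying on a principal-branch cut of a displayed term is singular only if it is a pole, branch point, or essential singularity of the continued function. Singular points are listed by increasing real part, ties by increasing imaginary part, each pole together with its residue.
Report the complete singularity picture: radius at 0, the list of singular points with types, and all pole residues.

Denominator factor (y + 1/7)^2: pole of order 2 at -1/7, modulus 1/7.
Denominator factor (y + 6/5): pole of order 1 at -6/5, modulus 6/5.
The radius of convergence is the smallest modulus among the singular points: 1/7.
At the order-1 pole -6/5 set g(y) = (y - (-6/5))*f(y) = (-27*y**2/11 + y + 3/4)/(y + 1/7)**2.
Simple pole: residue = g(a) at a = -6/5, which is -214767/60236.
At the order-2 pole -1/7 set g(y) = (y - (-1/7))^2*f(y) = (-27*y**2/11 + y + 3/4)/(y + 6/5).
Order-2 pole: residue = g'(a); g'(-1/7) = 66915/60236, so the residue is 66915/60236.
List the singular points by increasing real part (a conjugate pair: the negative imaginary part first).

Radius of convergence at 0: 1/7.
At -6/5: a pole of order 1; residue -214767/60236.
At -1/7: a pole of order 2; residue 66915/60236.


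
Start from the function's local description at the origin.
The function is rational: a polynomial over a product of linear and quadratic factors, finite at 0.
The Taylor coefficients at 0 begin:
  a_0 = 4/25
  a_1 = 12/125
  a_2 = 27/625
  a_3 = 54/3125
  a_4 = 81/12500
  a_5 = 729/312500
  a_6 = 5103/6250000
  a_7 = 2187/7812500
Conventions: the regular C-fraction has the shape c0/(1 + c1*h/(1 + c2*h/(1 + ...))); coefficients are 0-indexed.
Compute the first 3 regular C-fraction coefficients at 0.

Taylor coefficients (read off): a_0 = 4/25, a_1 = 12/125, a_2 = 27/625.
c0 = a_0 = 4/25. Peel one level at a time: if S = 1 + c*h/S' with S'(0) = 1, then c is the h-coefficient of S and S' = c*h/(S - 1).
S_1 = c0/f = 1 + (-3/5)*h + (9/100)*h^2 + ...; c1 = -3/5.
S_2 = c1*h/(S_1 - 1) = 1 + (3/20)*h + ...; c2 = 3/20.

The regular C-fraction coefficients are [4/25, -3/5, 3/20].


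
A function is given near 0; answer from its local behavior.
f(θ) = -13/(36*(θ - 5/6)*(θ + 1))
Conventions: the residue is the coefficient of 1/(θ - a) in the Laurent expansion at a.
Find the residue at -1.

The residue is 13/66.

At the order-1 pole -1 set g(θ) = (θ - (-1))*f(θ) = -13/(36*(θ - 5/6)).
Simple pole: residue = g(a) at a = -1, which is 13/66.


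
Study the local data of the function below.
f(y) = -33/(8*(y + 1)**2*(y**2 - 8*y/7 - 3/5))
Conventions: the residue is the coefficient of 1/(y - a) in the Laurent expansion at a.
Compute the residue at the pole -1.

At the order-2 pole -1 set g(y) = (y - (-1))^2*f(y) = -33/(8*(y**2 - 8*y/7 - 3/5)).
Order-2 pole: residue = g'(a); g'(-1) = -21175/3888, so the residue is -21175/3888.

The residue is -21175/3888.


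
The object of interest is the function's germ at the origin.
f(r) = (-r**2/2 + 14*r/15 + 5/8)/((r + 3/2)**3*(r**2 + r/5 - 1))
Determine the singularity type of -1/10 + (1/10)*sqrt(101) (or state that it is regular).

The denominator factor r**2 + r/5 - 1 vanishes at -1/10 + (1/10)*sqrt(101) and appears to the power 1; the numerator there equals 13/600 + (31/300)*sqrt(101), nonzero, and no other factor vanishes.
Hence a pole whose order is the multiplicity, 1.

The point is a pole of order 1.


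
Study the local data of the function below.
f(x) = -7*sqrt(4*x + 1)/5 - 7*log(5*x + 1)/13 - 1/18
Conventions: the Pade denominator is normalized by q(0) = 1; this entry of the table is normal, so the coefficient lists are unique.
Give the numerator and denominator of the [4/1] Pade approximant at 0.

The Pade approximant has numerator coefficients [-131/90, -7864973/710775, -605381/52650, 222593/26325, -8727761/947700]; denominator coefficients [1, 4652/1215].

Taylor coefficients needed (expand at 0): a_0 = -131/90, a_1 = -357/65, a_2 = 1239/130, a_3 = -5467/195, a_4 = 5103/52, a_5 = -24423/65.
Write the denominator as Q(x) = 1 + q1*x. Requiring Q*f - P = O(x^6) with deg P <= 4 kills the coefficients of x^5..x^5 in Q*f:
  x^5: a_5 + q1*a_4 = 0, i.e. -24423/65 + (5103/52)*q1 = 0.
Solving this linear system: q1 = 4652/1215.
The numerator is Q*f truncated at degree 4: P0 = a_0 = -131/90; P1 = a_1 + q1*a_0 = -7864973/710775; P2 = a_2 + q1*a_1 = -605381/52650; P3 = a_3 + q1*a_2 = 222593/26325; P4 = a_4 + q1*a_3 = -8727761/947700.


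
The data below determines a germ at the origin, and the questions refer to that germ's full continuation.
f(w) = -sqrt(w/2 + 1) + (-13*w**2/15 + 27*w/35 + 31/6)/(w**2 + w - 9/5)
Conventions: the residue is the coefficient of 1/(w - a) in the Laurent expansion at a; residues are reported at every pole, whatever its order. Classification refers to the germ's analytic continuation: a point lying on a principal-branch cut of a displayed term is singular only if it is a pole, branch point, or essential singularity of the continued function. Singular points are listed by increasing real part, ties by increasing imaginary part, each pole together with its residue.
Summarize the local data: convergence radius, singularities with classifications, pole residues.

Denominator factor (w**2 + w - 9/5): discriminant 41/5, real irrational roots -1/2 + (1/10)*sqrt(205) and -1/2 - (1/10)*sqrt(205); poles of order 1, moduli -1/2 + (1/10)*sqrt(205) and 1/2 + (1/10)*sqrt(205).
Branch term (-1)*sqrt(1 - w/(-2)): its argument vanishes at w = -2, a square-root branch point, modulus 2.
The radius of convergence is the smallest modulus among the singular points: -1/2 + (1/10)*sqrt(205).
The branch term is analytic at -1/2 - (1/10)*sqrt(205) and contributes nothing to the residue; only the rational part matters.
The factor w**2 + w - 9/5 splits as (w - a)(w - a') with a = -1/2 - (1/10)*sqrt(205), a' = -1/2 + (1/10)*sqrt(205). At the order-1 pole a set g(w) = (w - a)*(rational part) = [-13*w**2/15 + 27*w/35 + 31/6] / (w - a').
Simple pole: residue = g(a) at a = -1/2 - (1/10)*sqrt(205), which is 86/105 - (2927/43050)*sqrt(205).
The branch term is analytic at -1/2 + (1/10)*sqrt(205) and contributes nothing to the residue; only the rational part matters.
The factor w**2 + w - 9/5 splits as (w - a)(w - a') with a = -1/2 + (1/10)*sqrt(205), a' = -1/2 - (1/10)*sqrt(205). At the order-1 pole a set g(w) = (w - a)*(rational part) = [-13*w**2/15 + 27*w/35 + 31/6] / (w - a').
Simple pole: residue = g(a) at a = -1/2 + (1/10)*sqrt(205), which is 86/105 + (2927/43050)*sqrt(205).
List the singular points by increasing real part (a conjugate pair: the negative imaginary part first).

Radius of convergence at 0: -1/2 + (1/10)*sqrt(205).
At -2: an algebraic (square-root) branch point.
At -1/2 - (1/10)*sqrt(205): a pole of order 1; residue 86/105 - (2927/43050)*sqrt(205).
At -1/2 + (1/10)*sqrt(205): a pole of order 1; residue 86/105 + (2927/43050)*sqrt(205).


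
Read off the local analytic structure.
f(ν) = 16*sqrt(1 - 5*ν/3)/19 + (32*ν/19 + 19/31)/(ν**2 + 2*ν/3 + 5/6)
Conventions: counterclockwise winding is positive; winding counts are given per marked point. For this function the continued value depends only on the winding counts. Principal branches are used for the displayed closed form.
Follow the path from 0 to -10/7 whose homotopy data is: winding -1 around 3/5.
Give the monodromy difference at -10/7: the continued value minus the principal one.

The rational part is single-valued and drops out of the difference; each branch term changes only by its own monodromy.
(16/19)*sqrt(1 - ν/(3/5)): winding -1 is odd, the square root flips sign, contributing -2*(16/19)*sqrt(1 - (-10/7)/(3/5)) = -2*(16/19)*sqrt(71/21) = -(32/399)*sqrt(1491).
Summing the contributions at ν = -10/7 gives -(32/399)*sqrt(1491).

Continued minus principal equals -(32/399)*sqrt(1491).


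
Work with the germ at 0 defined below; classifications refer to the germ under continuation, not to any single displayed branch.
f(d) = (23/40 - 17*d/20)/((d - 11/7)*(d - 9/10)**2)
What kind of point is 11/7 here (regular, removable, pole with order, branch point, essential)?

The denominator factor d - 11/7 vanishes at 11/7 and appears to the power 1; the numerator there equals -213/280, nonzero, and no other factor vanishes.
Hence a pole whose order is the multiplicity, 1.

The point is a pole of order 1.


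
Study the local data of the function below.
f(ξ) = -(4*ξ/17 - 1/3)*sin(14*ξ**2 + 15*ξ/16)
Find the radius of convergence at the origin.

The factor -sin(14*ξ**2 + 15*ξ/16) is entire and contributes no finite singular point.
The polynomial part has no poles.
No finite singular points: the Taylor series at 0 converges everywhere.

The radius of convergence is infinite.


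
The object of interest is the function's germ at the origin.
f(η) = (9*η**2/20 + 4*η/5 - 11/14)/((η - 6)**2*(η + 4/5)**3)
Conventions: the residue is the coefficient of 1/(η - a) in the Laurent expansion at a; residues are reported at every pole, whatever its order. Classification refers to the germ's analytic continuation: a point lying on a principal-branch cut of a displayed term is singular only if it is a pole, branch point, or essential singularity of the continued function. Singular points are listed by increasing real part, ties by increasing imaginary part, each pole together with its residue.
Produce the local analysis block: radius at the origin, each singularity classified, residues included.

Denominator factor (η - 6)^2: pole of order 2 at 6, modulus 6.
Denominator factor (η + 4/5)^3: pole of order 3 at -4/5, modulus 4/5.
The radius of convergence is the smallest modulus among the singular points: 4/5.
At the order-3 pole -4/5 set g(η) = (η - (-4/5))^3*f(η) = (9*η**2/20 + 4*η/5 - 11/14)/(η - 6)**2.
Order-3 pole: residue = g''(a)/2; g''(-4/5) = 161725/9354352, so the residue is 161725/18708704.
At the order-2 pole 6 set g(η) = (η - (6))^2*f(η) = (9*η**2/20 + 4*η/5 - 11/14)/(η + 4/5)**3.
Order-2 pole: residue = g'(a); g'(6) = -161725/18708704, so the residue is -161725/18708704.
List the singular points by increasing real part (a conjugate pair: the negative imaginary part first).

Radius of convergence at 0: 4/5.
At -4/5: a pole of order 3; residue 161725/18708704.
At 6: a pole of order 2; residue -161725/18708704.


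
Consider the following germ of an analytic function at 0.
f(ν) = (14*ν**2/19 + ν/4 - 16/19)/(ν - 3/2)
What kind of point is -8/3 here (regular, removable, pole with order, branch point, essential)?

Denominator factors: ν - 3/2 = -25/6 at ν = -8/3 — none vanishes.
So the germ continues analytically to -8/3.

The point is a regular point.


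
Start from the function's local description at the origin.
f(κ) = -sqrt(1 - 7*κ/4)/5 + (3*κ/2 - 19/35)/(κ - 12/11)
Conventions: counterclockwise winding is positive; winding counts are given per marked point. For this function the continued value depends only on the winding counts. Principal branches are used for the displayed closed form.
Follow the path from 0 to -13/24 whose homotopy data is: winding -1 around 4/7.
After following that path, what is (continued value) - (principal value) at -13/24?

The rational part is single-valued and drops out of the difference; each branch term changes only by its own monodromy.
(-1/5)*sqrt(1 - κ/(4/7)): winding -1 is odd, the square root flips sign, contributing -2*(-1/5)*sqrt(1 - (-13/24)/(4/7)) = -2*(-1/5)*sqrt(187/96) = (1/60)*sqrt(1122).
Summing the contributions at κ = -13/24 gives (1/60)*sqrt(1122).

Continued minus principal equals (1/60)*sqrt(1122).


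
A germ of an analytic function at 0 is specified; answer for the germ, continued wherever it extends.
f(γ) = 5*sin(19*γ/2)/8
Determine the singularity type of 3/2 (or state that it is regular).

There is no denominator, hence no pole anywhere.
The factor sin(19*γ/2) is entire.
So the germ continues analytically to 3/2.

The point is a regular point.


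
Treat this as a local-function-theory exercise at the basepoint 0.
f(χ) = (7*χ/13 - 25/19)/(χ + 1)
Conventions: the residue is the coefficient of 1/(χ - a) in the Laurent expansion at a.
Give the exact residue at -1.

The residue is -458/247.

At the order-1 pole -1 set g(χ) = (χ - (-1))*f(χ) = 7*χ/13 - 25/19.
Simple pole: residue = g(a) at a = -1, which is -458/247.


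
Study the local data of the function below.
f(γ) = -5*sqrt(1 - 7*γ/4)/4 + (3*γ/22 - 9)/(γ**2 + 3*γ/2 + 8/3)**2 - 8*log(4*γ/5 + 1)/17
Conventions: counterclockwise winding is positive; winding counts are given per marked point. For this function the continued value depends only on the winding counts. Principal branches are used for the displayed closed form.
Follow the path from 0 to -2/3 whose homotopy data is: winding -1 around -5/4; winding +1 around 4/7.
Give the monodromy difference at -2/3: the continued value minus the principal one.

The rational part is single-valued and drops out of the difference; each branch term changes only by its own monodromy.
(-8/17)*log(1 - γ/(-5/4)): each positive loop around -5/4 adds 2*pi*i to the log, so winding -1 contributes (-8/17)*(-1)*2*pi*i = (16/17)*pi*i.
(-5/4)*sqrt(1 - γ/(4/7)): winding +1 is odd, the square root flips sign, contributing -2*(-5/4)*sqrt(1 - (-2/3)/(4/7)) = -2*(-5/4)*sqrt(13/6) = (5/12)*sqrt(78).
Summing the contributions at γ = -2/3 gives ((5/12)*sqrt(78)) + ((16/17)*pi)*i.

Continued minus principal equals ((5/12)*sqrt(78)) + ((16/17)*pi)*i.
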